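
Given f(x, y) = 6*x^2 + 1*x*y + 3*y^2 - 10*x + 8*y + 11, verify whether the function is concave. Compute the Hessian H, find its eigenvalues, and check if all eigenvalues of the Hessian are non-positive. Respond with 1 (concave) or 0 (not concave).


The Hessian of f(x,y) = 6*x^2 + 1*x*y + 3*y^2 - 10*x + 8*y + 11 is:
H = [[12, 1], [1, 6]]
Trace = 12 + 6 = 18
Determinant = 12*6 - (1)^2 = 71
Discriminant = (18)^2 - 4*71 = 40.0
Eigenvalues: lambda_1 = 5.8377, lambda_2 = 12.1623
The function is not concave.

0


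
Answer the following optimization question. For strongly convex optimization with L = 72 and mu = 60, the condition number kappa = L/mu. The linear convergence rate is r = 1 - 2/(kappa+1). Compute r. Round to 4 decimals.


Step 1: Compute the condition number.
kappa = L/mu = 72/60 = 1.2
Step 2: Compute the convergence rate.
r = 1 - 2/(kappa + 1) = 1 - 2*mu/(L + mu) = (L - mu)/(L + mu) = 12/132 = 0.0909


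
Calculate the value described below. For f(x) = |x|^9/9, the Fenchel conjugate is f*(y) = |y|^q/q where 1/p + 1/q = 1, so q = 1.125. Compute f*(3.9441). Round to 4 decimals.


The conjugate exponent q satisfies 1/p + 1/q = 1.
p = 9, so q = 9/(9 - 1) = 1.125
|y|^q = 3.9441^1.125 = 4.6821
f*(3.9441) = 4.6821 / 1.125 = 4.1619


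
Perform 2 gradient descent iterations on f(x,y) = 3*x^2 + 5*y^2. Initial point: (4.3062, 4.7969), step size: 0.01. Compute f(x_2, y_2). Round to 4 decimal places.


Gradient descent on f(x,y) = 3*x^2 + 5*y^2.
Starting point: (4.3062, 4.7969), alpha = 0.01
Step 1: grad_x = 2*3*4.3062 = 25.8372, grad_y = 2*5*4.7969 = 47.969
  x_1 = 4.3062 - 0.01*25.8372 = 4.0478
  y_1 = 4.7969 - 0.01*47.969 = 4.3172
Step 2: grad_x = 2*3*4.0478 = 24.287, grad_y = 2*5*4.3172 = 43.1721
  x_2 = 4.0478 - 0.01*24.287 = 3.805
  y_2 = 4.3172 - 0.01*43.1721 = 3.8855
f(3.805, 3.8855) = 3*3.805^2 + 5*3.8855^2 = 118.9182


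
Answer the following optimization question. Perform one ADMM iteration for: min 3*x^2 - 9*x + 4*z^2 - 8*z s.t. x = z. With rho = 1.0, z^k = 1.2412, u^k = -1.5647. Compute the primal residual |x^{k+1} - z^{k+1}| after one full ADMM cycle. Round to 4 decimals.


ADMM iteration with rho = 1.0, z^k = 1.2412, u^k = -1.5647
Step 1: x-update.
Minimize 3*x^2 - 9*x + (1.0/2)*(x - 1.2412 - 1.5647)^2
FOC: (2*3 + 1.0)*x = 9 + 1.0*(1.2412 + 1.5647)
x^{k+1} = 1.6866
Step 2: z-update.
Minimize 4*z^2 - 8*z + (1.0/2)*(1.6866 - z - 1.5647)^2
FOC: (2*4 + 1.0)*z = 8 + 1.0*(1.6866 - 1.5647)
z^{k+1} = 0.9024
Step 3: u-update.
u^{k+1} = -1.5647 + 1.6866 - 0.9024 = -0.7806
Step 4: Primal residual = |1.6866 - 0.9024| = 0.7841


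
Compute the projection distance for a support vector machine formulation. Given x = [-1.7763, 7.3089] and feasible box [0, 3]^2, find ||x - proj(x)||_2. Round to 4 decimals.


Project each component onto [0, 3].
clip(-1.7763) = 0.0, clip(7.3089) = 3.0
Projection = [0.0, 3.0]
Squared diffs: [3.1552, 18.5666]
Distance = sqrt(21.7218) = 4.6607


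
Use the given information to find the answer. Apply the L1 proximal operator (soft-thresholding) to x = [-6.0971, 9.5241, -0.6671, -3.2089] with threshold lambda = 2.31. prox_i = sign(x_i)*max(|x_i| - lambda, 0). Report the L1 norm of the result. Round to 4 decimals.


Soft-thresholding with lambda = 2.31:
prox(-6.0971) = sign(-6.0971)*max(|-6.0971| - 2.31, 0) = -3.7871
prox(9.5241) = sign(9.5241)*max(|9.5241| - 2.31, 0) = 7.2141
prox(-0.6671) = sign(-0.6671)*max(|-0.6671| - 2.31, 0) = 0.0
prox(-3.2089) = sign(-3.2089)*max(|-3.2089| - 2.31, 0) = -0.8989
prox(x) = [-3.7871, 7.2141, 0.0, -0.8989]
||prox(x)||_1 = 3.7871 + 7.2141 + 0.0 + 0.8989 = 11.9001


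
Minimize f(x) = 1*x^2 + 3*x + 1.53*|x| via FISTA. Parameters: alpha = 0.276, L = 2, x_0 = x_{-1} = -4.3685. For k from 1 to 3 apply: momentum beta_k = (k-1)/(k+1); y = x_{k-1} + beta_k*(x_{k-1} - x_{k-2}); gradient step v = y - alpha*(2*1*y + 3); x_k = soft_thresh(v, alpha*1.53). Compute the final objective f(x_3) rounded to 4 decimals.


FISTA on f(x) = 1*x^2 + 3*x + 1.53*|x|
L = 2, alpha = 0.276
Iteration 1: beta = 0.0, y = -4.3685 + 0.0*(-4.3685 + 4.3685) = -4.3685
  grad(y) = -5.737, v = y - alpha*grad = -2.7851
  prox(v) = soft_thresh(-2.7851, 0.4223) = -2.3628
Iteration 2: beta = 0.3333, y = -2.3628 + 0.3333*(-2.3628 + 4.3685) = -1.6942
  grad(y) = -0.3885, v = y - alpha*grad = -1.587
  prox(v) = soft_thresh(-1.587, 0.4223) = -1.1647
Iteration 3: beta = 0.5, y = -1.1647 + 0.5*(-1.1647 + 2.3628) = -0.5657
  grad(y) = 1.8686, v = y - alpha*grad = -1.0814
  prox(v) = soft_thresh(-1.0814, 0.4223) = -0.6592
f(x_3) = 1*(-0.6592)^2 + 3*(-0.6592) + 1.53*|-0.6592| = -0.5345


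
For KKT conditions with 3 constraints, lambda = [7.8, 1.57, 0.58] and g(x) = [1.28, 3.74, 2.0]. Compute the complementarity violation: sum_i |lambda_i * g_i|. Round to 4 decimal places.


KKT complementary slackness check:
lambda_1 * g_1 = 7.8 * 1.28 = 9.984
lambda_2 * g_2 = 1.57 * 3.74 = 5.8718
lambda_3 * g_3 = 0.58 * 2.0 = 1.16
Total violation = 9.984 + 5.8718 + 1.16 = 17.0158


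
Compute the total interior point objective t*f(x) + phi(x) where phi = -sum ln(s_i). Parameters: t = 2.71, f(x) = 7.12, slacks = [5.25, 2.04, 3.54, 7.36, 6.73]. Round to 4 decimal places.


Step 1: Compute log-barrier.
ln values: [1.6582, 0.7129, 1.2641, 1.9961, 1.9066]
phi = -(1.6582 + 0.7129 + 1.2641 + 1.9961 + 1.9066) = -7.5379
Step 2: Compute augmented objective.
t*f(x) = 2.71*7.12 = 19.2952
Total = 19.2952 - 7.5379 = 11.7573


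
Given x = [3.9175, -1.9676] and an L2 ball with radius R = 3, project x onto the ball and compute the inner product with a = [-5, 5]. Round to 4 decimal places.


Step 1: Compute ||x|| (intermediates to 6 decimals).
||x|| = sqrt(3.9175^2 + (-1.9676)^2) = 4.383863
Step 2: Project.
Since ||x|| > R, scale = R/||x|| = 3/4.383863 = 0.684328, proj(x) = scale * x
proj(x) = [2.680855, -1.346484]
Step 3: Dot product.
a^T * proj(x) = -5*2.680855 + 5*(-1.346484) = -20.1367


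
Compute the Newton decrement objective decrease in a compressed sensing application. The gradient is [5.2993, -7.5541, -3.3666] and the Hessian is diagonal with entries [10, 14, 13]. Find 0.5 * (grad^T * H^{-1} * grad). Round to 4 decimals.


Step 1: H is diagonal, so H^(-1) * g = [0.5299, -0.5396, -0.259].
Step 2: g^T H^(-1) g = sum_i g_i^2 / H_ii
  = (5.2993)^2/10 + (-7.5541)^2/14 + (-3.3666)^2/13
  = 2.8083 + 4.076 + 0.8718 = 7.7561
Step 3: Objective decrease = 0.5 * g^T H^(-1) g = 3.8781


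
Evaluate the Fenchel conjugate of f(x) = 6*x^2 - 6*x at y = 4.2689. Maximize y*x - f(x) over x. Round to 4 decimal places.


f*(y) = sup_x {y*x - a*x^2 - b*x} = sup_x {(y-b)*x - a*x^2}
FOC: (y - b) - 2a*x = 0 => x* = (y - b)/(2a)
x* = (4.2689 + 6)/(2*6) = 0.8557
f*(4.2689) = (y-b)^2/(4a) = (4.2689 + 6)^2/(4*6)
= 105.4503/24 = 4.3938


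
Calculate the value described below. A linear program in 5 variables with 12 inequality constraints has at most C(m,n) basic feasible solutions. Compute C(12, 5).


Each vertex corresponds to some choice of n active constraints out of m, so the number of vertices is at most C(m, n) = m! / (n!(m-n)!).
m = 12, n = 5
Numerator: 12 * 11 * 10 * 9 * 8
Denominator: 5! = 120
C(12, 5) = 792


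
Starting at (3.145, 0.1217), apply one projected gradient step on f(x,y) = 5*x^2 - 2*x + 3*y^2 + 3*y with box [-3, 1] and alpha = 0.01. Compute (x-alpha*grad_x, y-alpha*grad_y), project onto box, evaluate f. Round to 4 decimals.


Step 1: Compute gradient at (3.145, 0.1217).
grad_x = 2*5*3.145 - 2 = 29.45
grad_y = 2*3*0.1217 + 3 = 3.7302
Step 2: Gradient step.
x_raw = 3.145 - 0.01*29.45 = 2.8505
y_raw = 0.1217 - 0.01*3.7302 = 0.0844
Step 3: Project onto [-3, 1].
x_proj = clip(2.8505) = 1.0
y_proj = clip(0.0844) = 0.0844
Step 4: Evaluate f.
f(1.0, 0.0844) = 3.2746


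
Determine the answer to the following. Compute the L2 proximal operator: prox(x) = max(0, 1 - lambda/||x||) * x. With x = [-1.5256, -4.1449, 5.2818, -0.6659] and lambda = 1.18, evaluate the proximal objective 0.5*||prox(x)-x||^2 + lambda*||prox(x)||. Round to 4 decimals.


Step 1: Compute ||x||.
||x|| = 6.9173
Step 2: Compute scaling factor.
scale = max(0, 1 - 1.18/6.9173) = 0.8294
Step 3: prox(x) = [-1.2654, -3.4378, 4.3808, -0.5523]
||prox(x)|| = 5.7373
Step 4: Proximal objective.
0.5*||prox-x||^2 = 0.6962
lambda*||prox|| = 6.77
Total = 7.4662


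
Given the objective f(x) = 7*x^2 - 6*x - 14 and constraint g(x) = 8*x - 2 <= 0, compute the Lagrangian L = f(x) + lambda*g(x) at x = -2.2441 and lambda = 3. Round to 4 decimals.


Step 1: Evaluate f(x).
f(-2.2441) = 7*(-2.2441)^2 - 6*(-2.2441) - 14 = 34.7165
Step 2: Evaluate g(x).
g(-2.2441) = 8*-2.2441 - 2 = -19.9528
Step 3: Compute Lagrangian.
L = 34.7165 + 3*-19.9528 = -25.1419


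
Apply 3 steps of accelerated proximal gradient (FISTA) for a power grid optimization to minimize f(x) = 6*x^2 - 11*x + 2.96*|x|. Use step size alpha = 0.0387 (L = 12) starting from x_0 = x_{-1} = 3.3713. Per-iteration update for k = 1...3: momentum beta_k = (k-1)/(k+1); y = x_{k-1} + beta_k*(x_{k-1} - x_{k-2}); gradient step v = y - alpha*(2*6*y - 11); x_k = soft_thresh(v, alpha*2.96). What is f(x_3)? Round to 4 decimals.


FISTA on f(x) = 6*x^2 - 11*x + 2.96*|x|
L = 12, alpha = 0.0387
Iteration 1: beta = 0.0, y = 3.3713 + 0.0*(3.3713 - 3.3713) = 3.3713
  grad(y) = 29.4556, v = y - alpha*grad = 2.2314
  prox(v) = soft_thresh(2.2314, 0.1146) = 2.1168
Iteration 2: beta = 0.3333, y = 2.1168 + 0.3333*(2.1168 - 3.3713) = 1.6987
  grad(y) = 9.3839, v = y - alpha*grad = 1.3355
  prox(v) = soft_thresh(1.3355, 0.1146) = 1.2209
Iteration 3: beta = 0.5, y = 1.2209 + 0.5*(1.2209 - 2.1168) = 0.773
  grad(y) = -1.7238, v = y - alpha*grad = 0.8397
  prox(v) = soft_thresh(0.8397, 0.1146) = 0.7252
f(x_3) = 6*0.7252^2 - 11*0.7252 + 2.96*|0.7252| = -2.6751


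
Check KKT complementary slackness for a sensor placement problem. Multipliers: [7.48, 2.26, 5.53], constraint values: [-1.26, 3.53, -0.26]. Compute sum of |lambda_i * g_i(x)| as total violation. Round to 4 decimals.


KKT complementary slackness check:
lambda_1 * g_1 = 7.48 * -1.26 = -9.4248
lambda_2 * g_2 = 2.26 * 3.53 = 7.9778
lambda_3 * g_3 = 5.53 * -0.26 = -1.4378
Total violation = 9.4248 + 7.9778 + 1.4378 = 18.8404


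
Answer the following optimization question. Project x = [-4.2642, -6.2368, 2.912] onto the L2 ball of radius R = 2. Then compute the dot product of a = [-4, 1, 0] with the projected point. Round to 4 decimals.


Step 1: Compute ||x|| (intermediates to 6 decimals).
||x|| = sqrt((-4.2642)^2 + (-6.2368)^2 + 2.912^2) = 8.096964
Step 2: Project.
Since ||x|| > R, scale = R/||x|| = 2/8.096964 = 0.247006, proj(x) = scale * x
proj(x) = [-1.053283, -1.540527, 0.719281]
Step 3: Dot product.
a^T * proj(x) = -4*(-1.053283) + 1*(-1.540527) + 0*0.719281 = 2.6726


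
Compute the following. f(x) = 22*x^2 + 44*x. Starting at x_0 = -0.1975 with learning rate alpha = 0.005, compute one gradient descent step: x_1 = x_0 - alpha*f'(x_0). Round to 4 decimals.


We compute the gradient at x_0 and apply the update.
f'(x) = 44*x + 44
f'(-0.1975) = 44*-0.1975 + 44 = 35.31
x_1 = -0.1975 - 0.005*35.31 = -0.3741


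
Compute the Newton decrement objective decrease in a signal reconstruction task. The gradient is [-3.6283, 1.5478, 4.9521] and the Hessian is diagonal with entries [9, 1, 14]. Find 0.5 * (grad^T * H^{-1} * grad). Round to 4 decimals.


Step 1: H is diagonal, so H^(-1) * g = [-0.4031, 1.5478, 0.3537].
Step 2: g^T H^(-1) g = sum_i g_i^2 / H_ii
  = (-3.6283)^2/9 + (1.5478)^2/1 + (4.9521)^2/14
  = 1.4627 + 2.3957 + 1.7517 = 5.6101
Step 3: Objective decrease = 0.5 * g^T H^(-1) g = 2.805


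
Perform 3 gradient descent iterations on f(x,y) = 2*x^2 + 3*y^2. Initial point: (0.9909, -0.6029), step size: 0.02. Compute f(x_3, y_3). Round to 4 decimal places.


Gradient descent on f(x,y) = 2*x^2 + 3*y^2.
Starting point: (0.9909, -0.6029), alpha = 0.02
Step 1: grad_x = 2*2*0.9909 = 3.9636, grad_y = 2*3*-0.6029 = -3.6174
  x_1 = 0.9909 - 0.02*3.9636 = 0.9116
  y_1 = -0.6029 - 0.02*-3.6174 = -0.5306
Step 2: grad_x = 2*2*0.9116 = 3.6465, grad_y = 2*3*-0.5306 = -3.1833
  x_2 = 0.9116 - 0.02*3.6465 = 0.8387
  y_2 = -0.5306 - 0.02*-3.1833 = -0.4669
Step 3: grad_x = 2*2*0.8387 = 3.3548, grad_y = 2*3*-0.4669 = -2.8013
  x_3 = 0.8387 - 0.02*3.3548 = 0.7716
  y_3 = -0.4669 - 0.02*-2.8013 = -0.4109
f(0.7716, -0.4109) = 2*0.7716^2 + 3*(-0.4109)^2 = 1.6972


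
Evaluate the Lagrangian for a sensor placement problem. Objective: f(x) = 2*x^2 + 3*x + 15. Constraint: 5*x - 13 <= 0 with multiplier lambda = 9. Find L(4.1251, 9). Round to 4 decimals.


Step 1: Evaluate f(x).
f(4.1251) = 2*4.1251^2 + 3*4.1251 + 15 = 61.4082
Step 2: Evaluate g(x).
g(4.1251) = 5*4.1251 - 13 = 7.6255
Step 3: Compute Lagrangian.
L = 61.4082 + 9*7.6255 = 130.0377


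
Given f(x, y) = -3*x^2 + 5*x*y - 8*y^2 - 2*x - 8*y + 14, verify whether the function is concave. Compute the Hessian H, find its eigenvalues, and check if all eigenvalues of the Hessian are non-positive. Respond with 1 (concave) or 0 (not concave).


The Hessian of f(x,y) = -3*x^2 + 5*x*y - 8*y^2 - 2*x - 8*y + 14 is:
H = [[-6, 5], [5, -16]]
Trace = -6 - 16 = -22
Determinant = -6*-16 - (5)^2 = 71
Discriminant = (-22)^2 - 4*71 = 200.0
Eigenvalues: lambda_1 = -18.0711, lambda_2 = -3.9289
The function is concave.

1


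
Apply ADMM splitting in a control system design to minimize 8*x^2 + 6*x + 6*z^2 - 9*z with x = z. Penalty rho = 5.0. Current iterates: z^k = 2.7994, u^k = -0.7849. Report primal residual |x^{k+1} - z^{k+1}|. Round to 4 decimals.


ADMM iteration with rho = 5.0, z^k = 2.7994, u^k = -0.7849
Step 1: x-update.
Minimize 8*x^2 + 6*x + (5.0/2)*(x - 2.7994 - 0.7849)^2
FOC: (2*8 + 5.0)*x = -6 + 5.0*(2.7994 + 0.7849)
x^{k+1} = 0.5677
Step 2: z-update.
Minimize 6*z^2 - 9*z + (5.0/2)*(0.5677 - z - 0.7849)^2
FOC: (2*6 + 5.0)*z = 9 + 5.0*(0.5677 - 0.7849)
z^{k+1} = 0.4655
Step 3: u-update.
u^{k+1} = -0.7849 + 0.5677 - 0.4655 = -0.6827
Step 4: Primal residual = |0.5677 - 0.4655| = 0.1022


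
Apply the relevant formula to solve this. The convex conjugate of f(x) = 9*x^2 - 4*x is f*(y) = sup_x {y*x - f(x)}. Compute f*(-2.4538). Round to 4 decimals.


f*(y) = sup_x {y*x - a*x^2 - b*x} = sup_x {(y-b)*x - a*x^2}
FOC: (y - b) - 2a*x = 0 => x* = (y - b)/(2a)
x* = (-2.4538 + 4)/(2*9) = 0.0859
f*(-2.4538) = (y-b)^2/(4a) = (-2.4538 + 4)^2/(4*9)
= 2.3907/36 = 0.0664


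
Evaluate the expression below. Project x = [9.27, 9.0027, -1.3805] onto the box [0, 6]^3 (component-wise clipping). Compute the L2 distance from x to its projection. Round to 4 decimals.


Project each component onto [0, 6].
clip(9.27) = 6.0, clip(9.0027) = 6.0, clip(-1.3805) = 0.0
Projection = [6.0, 6.0, 0.0]
Squared diffs: [10.6929, 9.0162, 1.9058]
Distance = sqrt(21.6149) = 4.6492


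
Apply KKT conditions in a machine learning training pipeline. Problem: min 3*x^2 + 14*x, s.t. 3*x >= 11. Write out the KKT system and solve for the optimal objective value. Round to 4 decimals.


Step 1: Try lambda = 0 (constraint inactive).
x_unc = -14/(2*3) = -2.3333
Check: 3*-2.3333 = -6.9999 < 11 -- violated!
Step 2: Constraint must be active: 3*x = 11
x* = 11/3 = 3.6667 (rounded; the exact value 11/3 is used below)
lambda = (2*3*(11/3) + 14)/3 = 12.0
Step 3: Compute optimal value.
f(x*) = 3*(11/3)^2 + 14*(11/3) = 91.6667


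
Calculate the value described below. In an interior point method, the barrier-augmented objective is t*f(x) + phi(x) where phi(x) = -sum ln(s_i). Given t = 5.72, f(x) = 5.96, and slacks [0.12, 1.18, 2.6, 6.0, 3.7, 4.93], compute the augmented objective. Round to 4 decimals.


Step 1: Compute log-barrier.
ln values: [-2.1203, 0.1655, 0.9555, 1.7918, 1.3083, 1.5953]
phi = -(-2.1203 + 0.1655 + 0.9555 + 1.7918 + 1.3083 + 1.5953) = -3.6962
Step 2: Compute augmented objective.
t*f(x) = 5.72*5.96 = 34.0912
Total = 34.0912 - 3.6962 = 30.395


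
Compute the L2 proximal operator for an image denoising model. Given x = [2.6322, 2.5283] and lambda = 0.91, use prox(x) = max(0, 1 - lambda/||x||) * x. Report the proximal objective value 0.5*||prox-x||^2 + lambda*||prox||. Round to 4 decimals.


Step 1: Compute ||x||.
||x|| = 3.6498
Step 2: Compute scaling factor.
scale = max(0, 1 - 0.91/3.6498) = 0.7507
Step 3: prox(x) = [1.9759, 1.8979]
||prox(x)|| = 2.7398
Step 4: Proximal objective.
0.5*||prox-x||^2 = 0.4141
lambda*||prox|| = 2.4932
Total = 2.9072


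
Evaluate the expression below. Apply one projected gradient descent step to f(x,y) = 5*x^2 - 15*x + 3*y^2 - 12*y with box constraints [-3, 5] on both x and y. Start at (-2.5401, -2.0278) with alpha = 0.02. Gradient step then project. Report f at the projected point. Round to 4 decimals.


Step 1: Compute gradient at (-2.5401, -2.0278).
grad_x = 2*5*-2.5401 - 15 = -40.401
grad_y = 2*3*-2.0278 - 12 = -24.1668
Step 2: Gradient step.
x_raw = -2.5401 - 0.02*-40.401 = -1.7321
y_raw = -2.0278 - 0.02*-24.1668 = -1.5445
Step 3: Project onto [-3, 5].
x_proj = clip(-1.7321) = -1.7321
y_proj = clip(-1.5445) = -1.5445
Step 4: Evaluate f.
f(-1.7321, -1.5445) = 66.6714


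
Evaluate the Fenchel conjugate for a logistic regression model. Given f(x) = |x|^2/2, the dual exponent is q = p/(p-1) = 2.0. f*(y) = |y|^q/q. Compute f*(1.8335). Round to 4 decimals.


The conjugate exponent q satisfies 1/p + 1/q = 1.
p = 2, so q = 2/(2 - 1) = 2.0
|y|^q = 1.8335^2.0 = 3.3617
f*(1.8335) = 3.3617 / 2.0 = 1.6809


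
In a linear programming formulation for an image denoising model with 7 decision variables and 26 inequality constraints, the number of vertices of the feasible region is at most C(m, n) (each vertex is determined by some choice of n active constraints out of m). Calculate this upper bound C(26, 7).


Each vertex corresponds to some choice of n active constraints out of m, so the number of vertices is at most C(m, n) = m! / (n!(m-n)!).
m = 26, n = 7
Numerator: 26 * 25 * 24 * 23 * 22 * 21 * 20
Denominator: 7! = 5040
C(26, 7) = 657800


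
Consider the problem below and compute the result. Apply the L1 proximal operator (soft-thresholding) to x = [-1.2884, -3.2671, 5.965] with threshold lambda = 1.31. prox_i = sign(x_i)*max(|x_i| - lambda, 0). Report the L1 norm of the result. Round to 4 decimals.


Soft-thresholding with lambda = 1.31:
prox(-1.2884) = sign(-1.2884)*max(|-1.2884| - 1.31, 0) = 0.0
prox(-3.2671) = sign(-3.2671)*max(|-3.2671| - 1.31, 0) = -1.9571
prox(5.965) = sign(5.965)*max(|5.965| - 1.31, 0) = 4.655
prox(x) = [0.0, -1.9571, 4.655]
||prox(x)||_1 = 0.0 + 1.9571 + 4.655 = 6.6121


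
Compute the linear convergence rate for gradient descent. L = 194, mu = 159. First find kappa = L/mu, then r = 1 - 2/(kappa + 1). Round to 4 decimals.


Step 1: Compute the condition number.
kappa = L/mu = 194/159 = 1.2201
Step 2: Compute the convergence rate.
r = 1 - 2/(kappa + 1) = 1 - 2*mu/(L + mu) = (L - mu)/(L + mu) = 35/353 = 0.0992


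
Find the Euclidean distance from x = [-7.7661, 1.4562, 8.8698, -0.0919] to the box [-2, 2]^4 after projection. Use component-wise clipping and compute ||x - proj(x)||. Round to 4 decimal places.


Project each component onto [-2, 2].
clip(-7.7661) = -2.0, clip(1.4562) = 1.4562, clip(8.8698) = 2.0, clip(-0.0919) = -0.0919
Projection = [-2.0, 1.4562, 2.0, -0.0919]
Squared diffs: [33.2479, 0.0, 47.1942, 0.0]
Distance = sqrt(80.4421) = 8.9689


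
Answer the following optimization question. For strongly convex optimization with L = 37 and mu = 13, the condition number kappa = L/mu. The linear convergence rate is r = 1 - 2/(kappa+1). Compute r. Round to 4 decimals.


Step 1: Compute the condition number.
kappa = L/mu = 37/13 = 2.8462
Step 2: Compute the convergence rate.
r = 1 - 2/(kappa + 1) = 1 - 2*mu/(L + mu) = (L - mu)/(L + mu) = 24/50 = 0.48


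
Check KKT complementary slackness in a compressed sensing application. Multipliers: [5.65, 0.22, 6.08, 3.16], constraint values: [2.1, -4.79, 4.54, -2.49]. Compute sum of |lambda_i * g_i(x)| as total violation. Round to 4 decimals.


KKT complementary slackness check:
lambda_1 * g_1 = 5.65 * 2.1 = 11.865
lambda_2 * g_2 = 0.22 * -4.79 = -1.0538
lambda_3 * g_3 = 6.08 * 4.54 = 27.6032
lambda_4 * g_4 = 3.16 * -2.49 = -7.8684
Total violation = 11.865 + 1.0538 + 27.6032 + 7.8684 = 48.3904


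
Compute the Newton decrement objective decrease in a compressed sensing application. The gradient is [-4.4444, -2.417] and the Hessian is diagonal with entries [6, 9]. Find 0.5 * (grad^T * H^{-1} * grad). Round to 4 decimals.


Step 1: H is diagonal, so H^(-1) * g = [-0.7407, -0.2686].
Step 2: g^T H^(-1) g = sum_i g_i^2 / H_ii
  = (-4.4444)^2/6 + (-2.417)^2/9
  = 3.2921 + 0.6491 = 3.9412
Step 3: Objective decrease = 0.5 * g^T H^(-1) g = 1.9706


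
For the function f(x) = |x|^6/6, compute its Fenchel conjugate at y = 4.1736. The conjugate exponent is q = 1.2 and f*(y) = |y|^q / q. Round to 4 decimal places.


The conjugate exponent q satisfies 1/p + 1/q = 1.
p = 6, so q = 6/(6 - 1) = 1.2
|y|^q = 4.1736^1.2 = 5.5541
f*(4.1736) = 5.5541 / 1.2 = 4.6284


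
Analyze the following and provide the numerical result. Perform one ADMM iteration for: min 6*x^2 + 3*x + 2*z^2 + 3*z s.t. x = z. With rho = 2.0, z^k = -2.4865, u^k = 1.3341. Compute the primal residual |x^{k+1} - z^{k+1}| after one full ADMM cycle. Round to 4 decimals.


ADMM iteration with rho = 2.0, z^k = -2.4865, u^k = 1.3341
Step 1: x-update.
Minimize 6*x^2 + 3*x + (2.0/2)*(x + 2.4865 + 1.3341)^2
FOC: (2*6 + 2.0)*x = -3 + 2.0*(-2.4865 - 1.3341)
x^{k+1} = -0.7601
Step 2: z-update.
Minimize 2*z^2 + 3*z + (2.0/2)*(-0.7601 - z + 1.3341)^2
FOC: (2*2 + 2.0)*z = -3 + 2.0*(-0.7601 + 1.3341)
z^{k+1} = -0.3087
Step 3: u-update.
u^{k+1} = 1.3341 - 0.7601 + 0.3087 = 0.8827
Step 4: Primal residual = |-0.7601 + 0.3087| = 0.4514


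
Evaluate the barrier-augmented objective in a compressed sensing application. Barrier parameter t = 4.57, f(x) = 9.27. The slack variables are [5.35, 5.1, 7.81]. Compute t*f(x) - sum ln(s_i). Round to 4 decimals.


Step 1: Compute log-barrier.
ln values: [1.6771, 1.6292, 2.0554]
phi = -(1.6771 + 1.6292 + 2.0554) = -5.3617
Step 2: Compute augmented objective.
t*f(x) = 4.57*9.27 = 42.3639
Total = 42.3639 - 5.3617 = 37.0022


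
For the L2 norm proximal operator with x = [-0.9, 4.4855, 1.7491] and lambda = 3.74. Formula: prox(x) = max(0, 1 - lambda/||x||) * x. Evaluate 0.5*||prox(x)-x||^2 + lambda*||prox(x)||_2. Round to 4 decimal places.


Step 1: Compute ||x||.
||x|| = 4.8979
Step 2: Compute scaling factor.
scale = max(0, 1 - 3.74/4.8979) = 0.2364
Step 3: prox(x) = [-0.2128, 1.0604, 0.4135]
||prox(x)|| = 1.1579
Step 4: Proximal objective.
0.5*||prox-x||^2 = 6.9938
lambda*||prox|| = 4.3305
Total = 11.3242


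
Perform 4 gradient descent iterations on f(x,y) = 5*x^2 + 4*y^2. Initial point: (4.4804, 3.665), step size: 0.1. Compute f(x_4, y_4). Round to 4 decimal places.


Gradient descent on f(x,y) = 5*x^2 + 4*y^2.
Starting point: (4.4804, 3.665), alpha = 0.1
Step 1: grad_x = 2*5*4.4804 = 44.804, grad_y = 2*4*3.665 = 29.32
  x_1 = 4.4804 - 0.1*44.804 = 0.0
  y_1 = 3.665 - 0.1*29.32 = 0.733
Step 2: grad_x = 2*5*0.0 = 0.0, grad_y = 2*4*0.733 = 5.864
  x_2 = 0.0 - 0.1*0.0 = 0.0
  y_2 = 0.733 - 0.1*5.864 = 0.1466
Step 3: grad_x = 2*5*0.0 = 0.0, grad_y = 2*4*0.1466 = 1.1728
  x_3 = 0.0 - 0.1*0.0 = 0.0
  y_3 = 0.1466 - 0.1*1.1728 = 0.0293
Step 4: grad_x = 2*5*0.0 = 0.0, grad_y = 2*4*0.0293 = 0.2346
  x_4 = 0.0 - 0.1*0.0 = 0.0
  y_4 = 0.0293 - 0.1*0.2346 = 0.0059
f(0.0, 0.0059) = 5*0.0^2 + 4*0.0059^2 = 0.0001


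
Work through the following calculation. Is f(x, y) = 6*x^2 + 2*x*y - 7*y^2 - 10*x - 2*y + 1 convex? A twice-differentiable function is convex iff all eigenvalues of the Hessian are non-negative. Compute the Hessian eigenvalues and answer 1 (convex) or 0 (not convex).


The Hessian of f(x,y) = 6*x^2 + 2*x*y - 7*y^2 - 10*x - 2*y + 1 is:
H = [[12, 2], [2, -14]]
Trace = 12 - 14 = -2
Determinant = 12*-14 - (2)^2 = -172
Discriminant = (-2)^2 - 4*-172 = 692.0
Eigenvalues: lambda_1 = -14.1529, lambda_2 = 12.1529
The function is not convex.

0


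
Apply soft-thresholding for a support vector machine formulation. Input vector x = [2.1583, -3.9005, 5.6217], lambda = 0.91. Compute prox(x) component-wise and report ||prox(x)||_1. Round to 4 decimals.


Soft-thresholding with lambda = 0.91:
prox(2.1583) = sign(2.1583)*max(|2.1583| - 0.91, 0) = 1.2483
prox(-3.9005) = sign(-3.9005)*max(|-3.9005| - 0.91, 0) = -2.9905
prox(5.6217) = sign(5.6217)*max(|5.6217| - 0.91, 0) = 4.7117
prox(x) = [1.2483, -2.9905, 4.7117]
||prox(x)||_1 = 1.2483 + 2.9905 + 4.7117 = 8.9505


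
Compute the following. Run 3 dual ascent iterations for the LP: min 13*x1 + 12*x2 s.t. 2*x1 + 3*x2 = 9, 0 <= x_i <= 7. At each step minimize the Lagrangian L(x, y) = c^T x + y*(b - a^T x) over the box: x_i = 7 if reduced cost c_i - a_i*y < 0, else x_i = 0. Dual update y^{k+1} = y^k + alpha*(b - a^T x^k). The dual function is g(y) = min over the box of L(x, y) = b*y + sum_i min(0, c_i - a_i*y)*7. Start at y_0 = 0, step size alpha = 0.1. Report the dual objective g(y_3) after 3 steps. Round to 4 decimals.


Dual ascent for LP: min 13*x1 + 12*x2, 2*x1 + 3*x2 = 9, 0 <= x_i <= 7
Step 1: y^k = 0.0, reduced costs: (13.0, 12.0)
  x^k = (0.0, 0.0), subgradient = b - a^T x = 9.0
  y^{k+1} = 0.0 + 0.1*9.0 = 0.9
Step 2: y^k = 0.9, reduced costs: (11.2, 9.3)
  x^k = (0.0, 0.0), subgradient = b - a^T x = 9.0
  y^{k+1} = 0.9 + 0.1*9.0 = 1.8
Step 3: y^k = 1.8, reduced costs: (9.4, 6.6)
  x^k = (0.0, 0.0), subgradient = b - a^T x = 9.0
  y^{k+1} = 1.8 + 0.1*9.0 = 2.7
Dual objective at y_3 = 2.7: reduced costs (7.6, 3.9), box minimizer x = (0.0, 0.0)
g(y_3) = b*y + (c1 - a1*y)*x1 + (c2 - a2*y)*x2 = 9*2.7 + 7.6*0.0 + 3.9*0.0 = 24.3 + 0.0 + 0.0 = 24.3


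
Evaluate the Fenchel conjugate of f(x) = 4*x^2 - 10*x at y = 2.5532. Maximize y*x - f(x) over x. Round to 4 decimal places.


f*(y) = sup_x {y*x - a*x^2 - b*x} = sup_x {(y-b)*x - a*x^2}
FOC: (y - b) - 2a*x = 0 => x* = (y - b)/(2a)
x* = (2.5532 + 10)/(2*4) = 1.5692
f*(2.5532) = (y-b)^2/(4a) = (2.5532 + 10)^2/(4*4)
= 157.5828/16 = 9.8489


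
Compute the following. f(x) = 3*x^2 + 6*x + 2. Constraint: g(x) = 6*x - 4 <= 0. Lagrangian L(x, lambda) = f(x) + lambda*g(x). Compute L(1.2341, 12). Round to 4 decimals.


Step 1: Evaluate f(x).
f(1.2341) = 3*1.2341^2 + 6*1.2341 + 2 = 13.9736
Step 2: Evaluate g(x).
g(1.2341) = 6*1.2341 - 4 = 3.4046
Step 3: Compute Lagrangian.
L = 13.9736 + 12*3.4046 = 54.8288


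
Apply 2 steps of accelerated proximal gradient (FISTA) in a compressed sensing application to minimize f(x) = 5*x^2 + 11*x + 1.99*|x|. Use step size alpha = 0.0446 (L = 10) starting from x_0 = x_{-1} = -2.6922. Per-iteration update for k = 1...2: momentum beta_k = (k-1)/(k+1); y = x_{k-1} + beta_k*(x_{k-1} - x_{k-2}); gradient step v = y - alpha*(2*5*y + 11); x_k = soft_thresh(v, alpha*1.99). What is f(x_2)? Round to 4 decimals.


FISTA on f(x) = 5*x^2 + 11*x + 1.99*|x|
L = 10, alpha = 0.0446
Iteration 1: beta = 0.0, y = -2.6922 + 0.0*(-2.6922 + 2.6922) = -2.6922
  grad(y) = -15.922, v = y - alpha*grad = -1.9821
  prox(v) = soft_thresh(-1.9821, 0.0888) = -1.8933
Iteration 2: beta = 0.3333, y = -1.8933 + 0.3333*(-1.8933 + 2.6922) = -1.627
  grad(y) = -5.2703, v = y - alpha*grad = -1.392
  prox(v) = soft_thresh(-1.392, 0.0888) = -1.3032
f(x_2) = 5*(-1.3032)^2 + 11*(-1.3032) + 1.99*|-1.3032| = -3.2501


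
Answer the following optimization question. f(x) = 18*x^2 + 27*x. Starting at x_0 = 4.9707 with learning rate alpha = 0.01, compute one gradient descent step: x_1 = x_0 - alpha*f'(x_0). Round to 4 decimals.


We compute the gradient at x_0 and apply the update.
f'(x) = 36*x + 27
f'(4.9707) = 36*4.9707 + 27 = 205.9452
x_1 = 4.9707 - 0.01*205.9452 = 2.9112


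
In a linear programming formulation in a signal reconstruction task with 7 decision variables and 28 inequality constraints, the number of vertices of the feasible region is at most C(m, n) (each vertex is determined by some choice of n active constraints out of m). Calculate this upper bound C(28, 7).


Each vertex corresponds to some choice of n active constraints out of m, so the number of vertices is at most C(m, n) = m! / (n!(m-n)!).
m = 28, n = 7
Numerator: 28 * 27 * 26 * 25 * 24 * 23 * 22
Denominator: 7! = 5040
C(28, 7) = 1184040


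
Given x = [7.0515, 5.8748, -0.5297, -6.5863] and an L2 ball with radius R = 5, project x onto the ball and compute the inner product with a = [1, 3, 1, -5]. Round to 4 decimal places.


Step 1: Compute ||x|| (intermediates to 6 decimals).
||x|| = sqrt(7.0515^2 + 5.8748^2 + (-0.5297)^2 + (-6.5863)^2) = 11.309149
Step 2: Project.
Since ||x|| > R, scale = R/||x|| = 5/11.309149 = 0.44212, proj(x) = scale * x
proj(x) = [3.117609, 2.597367, -0.234191, -2.911935]
Step 3: Dot product.
a^T * proj(x) = 1*3.117609 + 3*2.597367 + 1*(-0.234191) - 5*(-2.911935) = 25.2352


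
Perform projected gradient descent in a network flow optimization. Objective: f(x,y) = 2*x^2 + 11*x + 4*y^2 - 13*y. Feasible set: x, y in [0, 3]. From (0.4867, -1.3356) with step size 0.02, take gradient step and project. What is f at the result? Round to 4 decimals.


Step 1: Compute gradient at (0.4867, -1.3356).
grad_x = 2*2*0.4867 + 11 = 12.9468
grad_y = 2*4*-1.3356 - 13 = -23.6848
Step 2: Gradient step.
x_raw = 0.4867 - 0.02*12.9468 = 0.2278
y_raw = -1.3356 - 0.02*-23.6848 = -0.8619
Step 3: Project onto [0, 3].
x_proj = clip(0.2278) = 0.2278
y_proj = clip(-0.8619) = 0.0
Step 4: Evaluate f.
f(0.2278, 0.0) = 2.6092


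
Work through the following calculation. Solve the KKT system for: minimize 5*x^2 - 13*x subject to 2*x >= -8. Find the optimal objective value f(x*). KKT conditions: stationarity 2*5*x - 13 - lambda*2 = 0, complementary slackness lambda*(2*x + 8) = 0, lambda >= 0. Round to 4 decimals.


Step 1: Try lambda = 0 (constraint inactive).
Stationarity: 2*5*x - 13 = 0
x* = 13/(2*5) = 1.3
Check constraint: 2*1.3 = 2.6 >= -8 -- satisfied.
Step 2: Compute optimal value.
f(x*) = 5*1.3^2 - 13*1.3 = -8.45


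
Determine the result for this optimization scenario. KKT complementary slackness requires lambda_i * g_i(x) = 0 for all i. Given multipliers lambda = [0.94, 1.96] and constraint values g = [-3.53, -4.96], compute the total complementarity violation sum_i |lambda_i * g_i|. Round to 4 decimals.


KKT complementary slackness check:
lambda_1 * g_1 = 0.94 * -3.53 = -3.3182
lambda_2 * g_2 = 1.96 * -4.96 = -9.7216
Total violation = 3.3182 + 9.7216 = 13.0398


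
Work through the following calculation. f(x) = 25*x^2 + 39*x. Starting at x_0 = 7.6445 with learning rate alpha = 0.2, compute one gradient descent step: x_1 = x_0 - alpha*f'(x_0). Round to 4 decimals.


We compute the gradient at x_0 and apply the update.
f'(x) = 50*x + 39
f'(7.6445) = 50*7.6445 + 39 = 421.225
x_1 = 7.6445 - 0.2*421.225 = -76.6005


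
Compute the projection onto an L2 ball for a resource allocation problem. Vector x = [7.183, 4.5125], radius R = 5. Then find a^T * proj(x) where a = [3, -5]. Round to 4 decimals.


Step 1: Compute ||x|| (intermediates to 6 decimals).
||x|| = sqrt(7.183^2 + 4.5125^2) = 8.482815
Step 2: Project.
Since ||x|| > R, scale = R/||x|| = 5/8.482815 = 0.589427, proj(x) = scale * x
proj(x) = [4.233854, 2.659789]
Step 3: Dot product.
a^T * proj(x) = 3*4.233854 - 5*2.659789 = -0.5974


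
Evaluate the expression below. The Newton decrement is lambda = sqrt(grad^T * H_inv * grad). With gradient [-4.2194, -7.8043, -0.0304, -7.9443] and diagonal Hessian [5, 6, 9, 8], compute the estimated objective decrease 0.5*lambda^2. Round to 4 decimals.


Step 1: H is diagonal, so H^(-1) * g = [-0.8439, -1.3007, -0.0034, -0.993].
Step 2: g^T H^(-1) g = sum_i g_i^2 / H_ii
  = (-4.2194)^2/5 + (-7.8043)^2/6 + (-0.0304)^2/9 + (-7.9443)^2/8
  = 3.5607 + 10.1512 + 0.0001 + 7.889 = 21.6009
Step 3: Objective decrease = 0.5 * g^T H^(-1) g = 10.8005


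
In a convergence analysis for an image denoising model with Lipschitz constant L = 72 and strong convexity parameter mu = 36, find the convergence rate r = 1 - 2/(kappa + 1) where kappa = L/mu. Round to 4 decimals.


Step 1: Compute the condition number.
kappa = L/mu = 72/36 = 2.0
Step 2: Compute the convergence rate.
r = 1 - 2/(kappa + 1) = 1 - 2*mu/(L + mu) = (L - mu)/(L + mu) = 36/108 = 0.3333


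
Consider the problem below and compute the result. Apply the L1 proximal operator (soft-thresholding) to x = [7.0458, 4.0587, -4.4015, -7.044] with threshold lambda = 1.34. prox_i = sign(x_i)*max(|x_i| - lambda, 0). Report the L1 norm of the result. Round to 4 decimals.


Soft-thresholding with lambda = 1.34:
prox(7.0458) = sign(7.0458)*max(|7.0458| - 1.34, 0) = 5.7058
prox(4.0587) = sign(4.0587)*max(|4.0587| - 1.34, 0) = 2.7187
prox(-4.4015) = sign(-4.4015)*max(|-4.4015| - 1.34, 0) = -3.0615
prox(-7.044) = sign(-7.044)*max(|-7.044| - 1.34, 0) = -5.704
prox(x) = [5.7058, 2.7187, -3.0615, -5.704]
||prox(x)||_1 = 5.7058 + 2.7187 + 3.0615 + 5.704 = 17.19


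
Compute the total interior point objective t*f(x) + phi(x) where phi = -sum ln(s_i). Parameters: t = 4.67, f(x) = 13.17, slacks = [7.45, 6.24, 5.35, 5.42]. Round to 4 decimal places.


Step 1: Compute log-barrier.
ln values: [2.0082, 1.831, 1.6771, 1.6901]
phi = -(2.0082 + 1.831 + 1.6771 + 1.6901) = -7.2064
Step 2: Compute augmented objective.
t*f(x) = 4.67*13.17 = 61.5039
Total = 61.5039 - 7.2064 = 54.2975


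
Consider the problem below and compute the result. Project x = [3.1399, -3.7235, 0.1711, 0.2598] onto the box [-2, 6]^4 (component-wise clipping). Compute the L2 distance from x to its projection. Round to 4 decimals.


Project each component onto [-2, 6].
clip(3.1399) = 3.1399, clip(-3.7235) = -2.0, clip(0.1711) = 0.1711, clip(0.2598) = 0.2598
Projection = [3.1399, -2.0, 0.1711, 0.2598]
Squared diffs: [0.0, 2.9705, 0.0, 0.0]
Distance = sqrt(2.9705) = 1.7235


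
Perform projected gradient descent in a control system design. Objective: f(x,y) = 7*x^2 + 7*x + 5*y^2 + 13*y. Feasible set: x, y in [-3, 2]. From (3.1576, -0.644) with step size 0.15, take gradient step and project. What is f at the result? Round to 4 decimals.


Step 1: Compute gradient at (3.1576, -0.644).
grad_x = 2*7*3.1576 + 7 = 51.2064
grad_y = 2*5*-0.644 + 13 = 6.56
Step 2: Gradient step.
x_raw = 3.1576 - 0.15*51.2064 = -4.5234
y_raw = -0.644 - 0.15*6.56 = -1.628
Step 3: Project onto [-3, 2].
x_proj = clip(-4.5234) = -3.0
y_proj = clip(-1.628) = -1.628
Step 4: Evaluate f.
f(-3.0, -1.628) = 34.0879


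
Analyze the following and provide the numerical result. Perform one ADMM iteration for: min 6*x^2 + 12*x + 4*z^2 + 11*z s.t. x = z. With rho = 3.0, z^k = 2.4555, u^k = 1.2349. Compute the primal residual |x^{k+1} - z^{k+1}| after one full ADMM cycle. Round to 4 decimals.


ADMM iteration with rho = 3.0, z^k = 2.4555, u^k = 1.2349
Step 1: x-update.
Minimize 6*x^2 + 12*x + (3.0/2)*(x - 2.4555 + 1.2349)^2
FOC: (2*6 + 3.0)*x = -12 + 3.0*(2.4555 - 1.2349)
x^{k+1} = -0.5559
Step 2: z-update.
Minimize 4*z^2 + 11*z + (3.0/2)*(-0.5559 - z + 1.2349)^2
FOC: (2*4 + 3.0)*z = -11 + 3.0*(-0.5559 + 1.2349)
z^{k+1} = -0.8148
Step 3: u-update.
u^{k+1} = 1.2349 - 0.5559 + 0.8148 = 1.4938
Step 4: Primal residual = |-0.5559 + 0.8148| = 0.2589


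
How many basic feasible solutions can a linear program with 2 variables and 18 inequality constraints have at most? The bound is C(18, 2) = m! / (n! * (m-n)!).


Each vertex corresponds to some choice of n active constraints out of m, so the number of vertices is at most C(m, n) = m! / (n!(m-n)!).
m = 18, n = 2
Numerator: 18 * 17
Denominator: 2! = 2
C(18, 2) = 153


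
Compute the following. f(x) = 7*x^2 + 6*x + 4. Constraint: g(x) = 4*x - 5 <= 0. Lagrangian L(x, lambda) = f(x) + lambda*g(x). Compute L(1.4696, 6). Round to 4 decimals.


Step 1: Evaluate f(x).
f(1.4696) = 7*1.4696^2 + 6*1.4696 + 4 = 27.9357
Step 2: Evaluate g(x).
g(1.4696) = 4*1.4696 - 5 = 0.8784
Step 3: Compute Lagrangian.
L = 27.9357 + 6*0.8784 = 33.2061


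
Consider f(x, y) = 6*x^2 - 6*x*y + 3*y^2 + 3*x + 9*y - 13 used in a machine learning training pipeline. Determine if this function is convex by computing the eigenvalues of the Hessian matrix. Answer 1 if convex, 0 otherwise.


The Hessian of f(x,y) = 6*x^2 - 6*x*y + 3*y^2 + 3*x + 9*y - 13 is:
H = [[12, -6], [-6, 6]]
Trace = 12 + 6 = 18
Determinant = 12*6 - (-6)^2 = 36
Discriminant = (18)^2 - 4*36 = 180.0
Eigenvalues: lambda_1 = 2.2918, lambda_2 = 15.7082
The function is convex.

1


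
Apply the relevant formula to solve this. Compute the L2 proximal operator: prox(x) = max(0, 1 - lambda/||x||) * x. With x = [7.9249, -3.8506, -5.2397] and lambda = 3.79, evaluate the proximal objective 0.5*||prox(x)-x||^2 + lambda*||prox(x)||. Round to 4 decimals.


Step 1: Compute ||x||.
||x|| = 10.2511
Step 2: Compute scaling factor.
scale = max(0, 1 - 3.79/10.2511) = 0.6303
Step 3: prox(x) = [4.9949, -2.427, -3.3025]
||prox(x)|| = 6.4611
Step 4: Proximal objective.
0.5*||prox-x||^2 = 7.1821
lambda*||prox|| = 24.4876
Total = 31.6697


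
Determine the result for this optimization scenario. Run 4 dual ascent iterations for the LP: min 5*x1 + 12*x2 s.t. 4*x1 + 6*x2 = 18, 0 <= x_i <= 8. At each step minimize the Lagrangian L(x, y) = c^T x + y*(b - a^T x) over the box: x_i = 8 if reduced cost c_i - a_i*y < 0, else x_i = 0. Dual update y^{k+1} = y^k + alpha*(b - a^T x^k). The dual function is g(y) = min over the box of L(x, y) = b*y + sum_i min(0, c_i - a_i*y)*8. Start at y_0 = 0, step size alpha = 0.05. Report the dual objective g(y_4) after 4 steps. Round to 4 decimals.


Dual ascent for LP: min 5*x1 + 12*x2, 4*x1 + 6*x2 = 18, 0 <= x_i <= 8
Step 1: y^k = 0.0, reduced costs: (5.0, 12.0)
  x^k = (0.0, 0.0), subgradient = b - a^T x = 18.0
  y^{k+1} = 0.0 + 0.05*18.0 = 0.9
Step 2: y^k = 0.9, reduced costs: (1.4, 6.6)
  x^k = (0.0, 0.0), subgradient = b - a^T x = 18.0
  y^{k+1} = 0.9 + 0.05*18.0 = 1.8
Step 3: y^k = 1.8, reduced costs: (-2.2, 1.2)
  x^k = (8.0, 0.0), subgradient = b - a^T x = -14.0
  y^{k+1} = 1.8 + 0.05*-14.0 = 1.1
Step 4: y^k = 1.1, reduced costs: (0.6, 5.4)
  x^k = (0.0, 0.0), subgradient = b - a^T x = 18.0
  y^{k+1} = 1.1 + 0.05*18.0 = 2.0
Dual objective at y_4 = 2.0: reduced costs (-3.0, 0.0), box minimizer x = (8.0, 0.0)
g(y_4) = b*y + (c1 - a1*y)*x1 + (c2 - a2*y)*x2 = 18*2.0 + (-3.0)*8.0 + 0.0*0.0 = 36.0 - 24.0 + 0.0 = 12.0


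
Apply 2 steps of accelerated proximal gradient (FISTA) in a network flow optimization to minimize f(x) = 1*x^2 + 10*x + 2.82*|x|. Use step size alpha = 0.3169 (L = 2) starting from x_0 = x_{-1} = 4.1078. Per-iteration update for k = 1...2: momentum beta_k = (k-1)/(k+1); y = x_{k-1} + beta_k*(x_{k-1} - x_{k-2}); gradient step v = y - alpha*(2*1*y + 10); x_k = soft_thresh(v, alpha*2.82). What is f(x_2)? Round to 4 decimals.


FISTA on f(x) = 1*x^2 + 10*x + 2.82*|x|
L = 2, alpha = 0.3169
Iteration 1: beta = 0.0, y = 4.1078 + 0.0*(4.1078 - 4.1078) = 4.1078
  grad(y) = 18.2156, v = y - alpha*grad = -1.6647
  prox(v) = soft_thresh(-1.6647, 0.8937) = -0.7711
Iteration 2: beta = 0.3333, y = -0.7711 + 0.3333*(-0.7711 - 4.1078) = -2.3974
  grad(y) = 5.2053, v = y - alpha*grad = -4.0469
  prox(v) = soft_thresh(-4.0469, 0.8937) = -3.1533
f(x_2) = 1*(-3.1533)^2 + 10*(-3.1533) + 2.82*|-3.1533| = -12.6974


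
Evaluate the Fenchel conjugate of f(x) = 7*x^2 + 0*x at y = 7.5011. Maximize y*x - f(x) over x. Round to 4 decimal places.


f*(y) = sup_x {y*x - a*x^2 - b*x} = sup_x {(y-b)*x - a*x^2}
FOC: (y - b) - 2a*x = 0 => x* = (y - b)/(2a)
x* = (7.5011 - 0)/(2*7) = 0.5358
f*(7.5011) = (y-b)^2/(4a) = (7.5011 - 0)^2/(4*7)
= 56.2665/28 = 2.0095


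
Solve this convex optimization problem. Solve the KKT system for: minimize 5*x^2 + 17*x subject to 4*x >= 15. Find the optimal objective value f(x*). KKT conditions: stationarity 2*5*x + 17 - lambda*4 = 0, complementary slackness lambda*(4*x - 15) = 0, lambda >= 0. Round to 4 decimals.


Step 1: Try lambda = 0 (constraint inactive).
x_unc = -17/(2*5) = -1.7
Check: 4*-1.7 = -6.8 < 15 -- violated!
Step 2: Constraint must be active: 4*x = 15
x* = 15/4 = 3.75
lambda = (2*5*3.75 + 17)/4 = 13.625
Step 3: Compute optimal value.
f(x*) = 5*3.75^2 + 17*3.75 = 134.0625


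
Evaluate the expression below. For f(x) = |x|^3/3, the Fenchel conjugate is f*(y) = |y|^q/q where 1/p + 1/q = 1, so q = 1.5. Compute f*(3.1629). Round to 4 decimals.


The conjugate exponent q satisfies 1/p + 1/q = 1.
p = 3, so q = 3/(3 - 1) = 1.5
|y|^q = 3.1629^1.5 = 5.6251
f*(3.1629) = 5.6251 / 1.5 = 3.75
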